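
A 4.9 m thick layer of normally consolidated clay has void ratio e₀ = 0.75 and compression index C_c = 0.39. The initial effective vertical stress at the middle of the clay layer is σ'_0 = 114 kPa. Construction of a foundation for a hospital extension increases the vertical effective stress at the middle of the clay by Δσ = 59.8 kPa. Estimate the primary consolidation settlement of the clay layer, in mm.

Final effective stress: σ'_f = σ'_0 + Δσ = 114 + 59.8 = 173.8 kPa.
Normally consolidated clay, so the full stress increment lies on the virgin compression line:
S_c = C_c·H/(1+e₀)·log₁₀(σ'_f/σ'_0) = 0.39×4.9/(1+0.75)×log₁₀(173.8/114)
    = 1.092 × 0.18314 = 0.2 m

S_c ≈ 200 mm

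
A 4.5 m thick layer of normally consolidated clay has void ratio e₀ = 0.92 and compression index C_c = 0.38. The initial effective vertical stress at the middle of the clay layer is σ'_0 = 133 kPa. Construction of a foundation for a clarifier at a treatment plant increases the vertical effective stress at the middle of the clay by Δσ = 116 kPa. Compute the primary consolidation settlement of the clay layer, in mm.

S_c ≈ 243 mm

Final effective stress: σ'_f = σ'_0 + Δσ = 133 + 116 = 249 kPa.
Normally consolidated clay, so the full stress increment lies on the virgin compression line:
S_c = C_c·H/(1+e₀)·log₁₀(σ'_f/σ'_0) = 0.38×4.5/(1+0.92)×log₁₀(249/133)
    = 0.89062 × 0.27235 = 0.2426 m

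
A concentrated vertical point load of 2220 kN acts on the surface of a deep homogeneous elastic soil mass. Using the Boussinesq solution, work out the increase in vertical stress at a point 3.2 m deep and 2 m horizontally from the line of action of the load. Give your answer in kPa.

Δσ_z ≈ 45.4 kPa

Boussinesq vertical stress below a point load on an elastic half-space:
Δσ_z = 3P/(2πz²) · [1 + (r/z)²]^(−5/2)
r/z = 2/3.2 = 0.625; [1+(r/z)²]^(−5/2) = 0.43851.
Δσ_z = 3×2220/(2π×3.2²) × 0.43851 = 103.51 × 0.43851 = 45.39 kPa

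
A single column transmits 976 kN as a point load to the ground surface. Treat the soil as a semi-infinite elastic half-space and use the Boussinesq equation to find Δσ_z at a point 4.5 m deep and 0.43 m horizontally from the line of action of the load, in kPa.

Δσ_z ≈ 22.5 kPa

Boussinesq vertical stress below a point load on an elastic half-space:
Δσ_z = 3P/(2πz²) · [1 + (r/z)²]^(−5/2)
r/z = 0.43/4.5 = 0.095556; [1+(r/z)²]^(−5/2) = 0.97753.
Δσ_z = 3×976/(2π×4.5²) × 0.97753 = 23.013 × 0.97753 = 22.5 kPa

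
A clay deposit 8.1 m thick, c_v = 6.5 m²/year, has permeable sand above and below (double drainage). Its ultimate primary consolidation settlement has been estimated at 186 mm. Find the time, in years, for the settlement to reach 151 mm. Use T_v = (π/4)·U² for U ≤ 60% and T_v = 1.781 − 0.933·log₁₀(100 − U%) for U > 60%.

t ≈ 1.49 years

Drainage path length: H_d = H/2 = 4.05 m (double drainage).
U = S(t)/S_ult = 151/186 = 0.8118.
U > 60%: T_v = 1.781 − 0.933·log₁₀(100 − 81.183) = 0.59184.
t = T_v·H_d²/c_v = 0.59184×4.05²/6.5 = 1.493 years.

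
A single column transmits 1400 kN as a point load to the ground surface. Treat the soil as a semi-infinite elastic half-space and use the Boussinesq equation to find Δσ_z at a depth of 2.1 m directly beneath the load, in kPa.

Δσ_z ≈ 152 kPa

Boussinesq vertical stress below a point load on an elastic half-space:
Δσ_z = 3P/(2πz²) · [1 + (r/z)²]^(−5/2)
r/z = 0/2.1 = 0; [1+(r/z)²]^(−5/2) = 1.
Δσ_z = 3×1400/(2π×2.1²) × 1 = 151.58 × 1 = 151.6 kPa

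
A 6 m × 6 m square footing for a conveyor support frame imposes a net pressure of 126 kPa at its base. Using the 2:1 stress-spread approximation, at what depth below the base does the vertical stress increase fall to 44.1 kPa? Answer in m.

2:1 spreading — at depth z the loaded area has grown by z in each plan dimension:
qB²/(B+z)² = Δσ_z ⇒ z = B(√(q/Δσ_z) − 1) = 6×(√(126/44.1) − 1) = 4.142 m

z ≈ 4.14 m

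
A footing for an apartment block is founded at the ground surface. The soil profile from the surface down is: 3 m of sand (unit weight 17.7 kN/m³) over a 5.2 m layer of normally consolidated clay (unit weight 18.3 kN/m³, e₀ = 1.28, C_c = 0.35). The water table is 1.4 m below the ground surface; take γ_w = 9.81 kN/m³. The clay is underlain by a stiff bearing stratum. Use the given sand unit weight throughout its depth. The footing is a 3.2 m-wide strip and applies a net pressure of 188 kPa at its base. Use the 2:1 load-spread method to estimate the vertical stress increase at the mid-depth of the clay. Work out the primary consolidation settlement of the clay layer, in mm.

Mid-depth of clay below the ground surface: z = 3 + 5.2/2 = 5.6 m.
Total vertical stress at mid-clay: σ_v = 17.7×3 + 18.3×2.6 = 100.68 kPa.
Pore pressure: u = 9.81×(5.6 − 1.4) = 41.202 kPa.
Initial effective stress: σ'_0 = σ_v − u = 100.68 − 41.202 = 59.478 kPa.
Stress increase at mid-clay by the 2:1 spreading method:
Δσ = qB/(B+z) = 188×3.2/(3.2+5.6) = 68.364 kPa
Final effective stress: σ'_f = σ'_0 + Δσ = 59.478 + 68.364 = 127.84 kPa.
Normally consolidated clay, so the full stress increment lies on the virgin compression line:
S_c = C_c·H/(1+e₀)·log₁₀(σ'_f/σ'_0) = 0.35×5.2/(1+1.28)×log₁₀(127.84/59.478)
    = 0.79825 × 0.33231 = 0.2653 m

S_c ≈ 265 mm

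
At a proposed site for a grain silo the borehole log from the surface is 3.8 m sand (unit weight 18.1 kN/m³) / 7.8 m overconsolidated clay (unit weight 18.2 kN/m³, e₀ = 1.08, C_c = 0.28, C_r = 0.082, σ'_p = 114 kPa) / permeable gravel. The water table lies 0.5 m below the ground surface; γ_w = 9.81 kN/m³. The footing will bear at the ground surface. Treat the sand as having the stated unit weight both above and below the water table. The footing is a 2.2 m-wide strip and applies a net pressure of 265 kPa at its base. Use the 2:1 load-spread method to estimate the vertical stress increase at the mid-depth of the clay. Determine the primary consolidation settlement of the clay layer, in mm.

Mid-depth of clay below the ground surface: z = 3.8 + 7.8/2 = 7.7 m.
Total vertical stress at mid-clay: σ_v = 18.1×3.8 + 18.2×3.9 = 139.76 kPa.
Pore pressure: u = 9.81×(7.7 − 0.5) = 70.632 kPa.
Initial effective stress: σ'_0 = σ_v − u = 139.76 − 70.632 = 69.128 kPa.
Stress increase at mid-clay by the 2:1 spreading method:
Δσ = qB/(B+z) = 265×2.2/(2.2+7.7) = 58.889 kPa
Final effective stress: σ'_f = 69.128 + 58.889 = 128.02 kPa.
σ'_f = 128.02 > σ'_p = 114 kPa, so the stress path crosses the preconsolidation pressure — recompression up to σ'_p, then virgin compression beyond:
S_c = H/(1+e₀)·[C_r·log₁₀(σ'_p/σ'_0) + C_c·log₁₀(σ'_f/σ'_p)]
    = 7.8/2.08 × [0.082×log₁₀(114/69.128) + 0.28×log₁₀(128.02/114)]
    = 3.75 × [0.017815 + 0.014104] = 0.1197 m

S_c ≈ 120 mm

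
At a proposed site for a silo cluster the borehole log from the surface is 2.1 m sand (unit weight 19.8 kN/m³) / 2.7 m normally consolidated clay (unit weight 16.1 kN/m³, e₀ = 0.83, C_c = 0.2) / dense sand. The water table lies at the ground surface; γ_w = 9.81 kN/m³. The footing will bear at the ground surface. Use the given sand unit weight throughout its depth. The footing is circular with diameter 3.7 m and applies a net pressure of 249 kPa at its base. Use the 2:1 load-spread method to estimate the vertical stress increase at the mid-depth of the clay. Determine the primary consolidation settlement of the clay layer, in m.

Mid-depth of clay below the ground surface: z = 2.1 + 2.7/2 = 3.45 m.
Total vertical stress at mid-clay: σ_v = 19.8×2.1 + 16.1×1.35 = 63.315 kPa.
Pore pressure: u = 9.81×(3.45 − 0) = 33.845 kPa.
Initial effective stress: σ'_0 = σ_v − u = 63.315 − 33.845 = 29.47 kPa.
Stress increase at mid-clay by the 2:1 spreading method:
Δσ ≈ qD²/(D+z)² = 249×3.7²/(3.7+3.45)² = 66.679 kPa
Final effective stress: σ'_f = σ'_0 + Δσ = 29.47 + 66.679 = 96.149 kPa.
Normally consolidated clay, so the full stress increment lies on the virgin compression line:
S_c = C_c·H/(1+e₀)·log₁₀(σ'_f/σ'_0) = 0.2×2.7/(1+0.83)×log₁₀(96.149/29.47)
    = 0.29508 × 0.51356 = 0.1515 m

S_c ≈ 0.152 m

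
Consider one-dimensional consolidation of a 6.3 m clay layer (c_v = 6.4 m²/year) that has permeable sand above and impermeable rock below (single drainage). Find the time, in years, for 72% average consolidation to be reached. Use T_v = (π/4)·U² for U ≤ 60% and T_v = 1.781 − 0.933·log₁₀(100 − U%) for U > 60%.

Drainage path length: H_d = H = 6.3 m (single drainage).
U > 60%: T_v = 1.781 − 0.933·log₁₀(100 − 72) = 0.4308.
t = T_v·H_d²/c_v = 0.4308×6.3²/6.4 = 2.672 years.

t ≈ 2.67 years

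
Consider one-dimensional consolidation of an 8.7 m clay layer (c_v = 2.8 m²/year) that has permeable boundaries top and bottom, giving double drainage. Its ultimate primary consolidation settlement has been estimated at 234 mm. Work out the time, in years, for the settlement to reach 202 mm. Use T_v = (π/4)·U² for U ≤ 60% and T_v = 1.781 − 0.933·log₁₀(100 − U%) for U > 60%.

Drainage path length: H_d = H/2 = 4.35 m (double drainage).
U = S(t)/S_ult = 202/234 = 0.8632.
U > 60%: T_v = 1.781 − 0.933·log₁₀(100 − 86.325) = 0.72117.
t = T_v·H_d²/c_v = 0.72117×4.35²/2.8 = 4.874 years.

t ≈ 4.87 years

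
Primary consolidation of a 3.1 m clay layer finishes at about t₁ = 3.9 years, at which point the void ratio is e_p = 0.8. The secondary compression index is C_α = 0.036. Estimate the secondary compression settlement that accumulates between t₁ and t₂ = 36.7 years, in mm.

Secondary compression: S_s = C_α·H/(1+e_p)·log₁₀(t₂/t₁)
S_s = 0.036×3.1/(1+0.8)×log₁₀(36.7/3.9)
    = 0.062 × 0.9736 = 0.06036 m

S_s ≈ 60.4 mm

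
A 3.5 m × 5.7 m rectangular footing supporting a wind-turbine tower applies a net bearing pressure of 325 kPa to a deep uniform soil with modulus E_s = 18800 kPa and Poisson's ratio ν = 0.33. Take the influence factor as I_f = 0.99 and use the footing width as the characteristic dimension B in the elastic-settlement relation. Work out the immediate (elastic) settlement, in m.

Immediate (elastic) settlement: S_e = q·B·(1−ν²)/E_s · I_f.
S_e = 325 × 3.5 × (1 − 0.33²) / 18800 × 0.99
    = 325 × 3.5 × 0.8911 / 18800 × 0.99
    = 0.05338 m

S_e ≈ 0.0534 m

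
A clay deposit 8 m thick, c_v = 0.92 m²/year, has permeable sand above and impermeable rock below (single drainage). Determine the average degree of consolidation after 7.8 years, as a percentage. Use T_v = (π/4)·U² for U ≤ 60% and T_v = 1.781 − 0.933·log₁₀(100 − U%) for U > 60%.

Drainage path length: H_d = H = 8 m (single drainage).
T_v = c_v·t/H_d² = 0.92×7.8/8² = 0.11213.
T_v = 0.11213 corresponds to the U ≤ 60% branch:
U = √(4T_v/π) = 0.3778

U ≈ 37.8 %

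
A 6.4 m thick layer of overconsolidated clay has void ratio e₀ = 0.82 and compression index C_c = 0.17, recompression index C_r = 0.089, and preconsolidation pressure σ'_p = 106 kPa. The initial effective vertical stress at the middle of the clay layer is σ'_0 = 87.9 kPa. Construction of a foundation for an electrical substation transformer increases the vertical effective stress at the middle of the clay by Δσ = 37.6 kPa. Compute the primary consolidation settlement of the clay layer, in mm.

Final effective stress: σ'_f = 87.9 + 37.6 = 125.5 kPa.
σ'_f = 125.5 > σ'_p = 106 kPa, so the stress path crosses the preconsolidation pressure — recompression up to σ'_p, then virgin compression beyond:
S_c = H/(1+e₀)·[C_r·log₁₀(σ'_p/σ'_0) + C_c·log₁₀(σ'_f/σ'_p)]
    = 6.4/1.82 × [0.089×log₁₀(106/87.9) + 0.17×log₁₀(125.5/106)]
    = 3.5165 × [0.0072372 + 0.012467] = 0.06929 m

S_c ≈ 69.3 mm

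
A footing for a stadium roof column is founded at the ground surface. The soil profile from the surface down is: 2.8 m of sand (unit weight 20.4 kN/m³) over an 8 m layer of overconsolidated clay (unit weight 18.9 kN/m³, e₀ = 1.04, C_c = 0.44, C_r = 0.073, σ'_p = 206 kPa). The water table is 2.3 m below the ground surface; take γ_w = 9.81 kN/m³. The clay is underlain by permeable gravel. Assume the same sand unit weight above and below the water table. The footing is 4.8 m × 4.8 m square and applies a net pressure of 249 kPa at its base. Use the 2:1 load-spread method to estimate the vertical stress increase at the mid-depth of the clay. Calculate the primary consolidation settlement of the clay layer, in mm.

S_c ≈ 48.9 mm

Mid-depth of clay below the ground surface: z = 2.8 + 8/2 = 6.8 m.
Total vertical stress at mid-clay: σ_v = 20.4×2.8 + 18.9×4 = 132.72 kPa.
Pore pressure: u = 9.81×(6.8 − 2.3) = 44.145 kPa.
Initial effective stress: σ'_0 = σ_v − u = 132.72 − 44.145 = 88.575 kPa.
Stress increase at mid-clay by the 2:1 spreading method:
Δσ = qBL/((B+z)(L+z)) = 249×4.8×4.8/((4.8+6.8)(4.8+6.8)) = 42.635 kPa
Final effective stress: σ'_f = 88.575 + 42.635 = 131.21 kPa.
σ'_f = 131.21 ≤ σ'_p = 206 kPa, so the clay remains overconsolidated and only the recompression index applies:
S_c = C_r·H/(1+e₀)·log₁₀(σ'_f/σ'_0) = 0.073×8/2.04×log₁₀(131.21/88.575)
    = 0.28628 × 0.17066 = 0.04886 m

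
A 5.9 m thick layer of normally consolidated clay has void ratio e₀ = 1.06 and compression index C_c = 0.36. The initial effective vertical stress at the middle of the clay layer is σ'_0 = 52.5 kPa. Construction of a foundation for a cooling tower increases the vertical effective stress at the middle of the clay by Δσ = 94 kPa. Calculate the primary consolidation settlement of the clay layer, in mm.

S_c ≈ 460 mm

Final effective stress: σ'_f = σ'_0 + Δσ = 52.5 + 94 = 146.5 kPa.
Normally consolidated clay, so the full stress increment lies on the virgin compression line:
S_c = C_c·H/(1+e₀)·log₁₀(σ'_f/σ'_0) = 0.36×5.9/(1+1.06)×log₁₀(146.5/52.5)
    = 1.0311 × 0.44568 = 0.4595 m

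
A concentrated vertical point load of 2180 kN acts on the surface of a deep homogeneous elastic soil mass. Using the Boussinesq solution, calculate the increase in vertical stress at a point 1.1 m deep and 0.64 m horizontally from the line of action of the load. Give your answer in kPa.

Boussinesq vertical stress below a point load on an elastic half-space:
Δσ_z = 3P/(2πz²) · [1 + (r/z)²]^(−5/2)
r/z = 0.64/1.1 = 0.58182; [1+(r/z)²]^(−5/2) = 0.48244.
Δσ_z = 3×2180/(2π×1.1²) × 0.48244 = 860.23 × 0.48244 = 415 kPa

Δσ_z ≈ 415 kPa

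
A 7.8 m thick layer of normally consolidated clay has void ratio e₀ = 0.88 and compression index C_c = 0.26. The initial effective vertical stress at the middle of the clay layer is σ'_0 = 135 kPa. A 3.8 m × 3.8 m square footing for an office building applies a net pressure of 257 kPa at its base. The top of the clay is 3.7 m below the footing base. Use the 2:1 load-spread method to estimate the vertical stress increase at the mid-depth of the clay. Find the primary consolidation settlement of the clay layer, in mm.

Mid-depth of clay below the footing base: z = 3.7 + 7.8/2 = 7.6 m.
Stress increase at mid-clay by the 2:1 spreading method:
Δσ = qBL/((B+z)(L+z)) = 257×3.8×3.8/((3.8+7.6)(3.8+7.6)) = 28.556 kPa
Final effective stress: σ'_f = σ'_0 + Δσ = 135 + 28.556 = 163.56 kPa.
Normally consolidated clay, so the full stress increment lies on the virgin compression line:
S_c = C_c·H/(1+e₀)·log₁₀(σ'_f/σ'_0) = 0.26×7.8/(1+0.88)×log₁₀(163.56/135)
    = 1.0787 × 0.083343 = 0.0899 m

S_c ≈ 89.9 mm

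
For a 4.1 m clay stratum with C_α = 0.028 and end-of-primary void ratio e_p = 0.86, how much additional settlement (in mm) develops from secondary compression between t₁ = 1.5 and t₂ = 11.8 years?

Secondary compression: S_s = C_α·H/(1+e_p)·log₁₀(t₂/t₁)
S_s = 0.028×4.1/(1+0.86)×log₁₀(11.8/1.5)
    = 0.06172 × 0.8958 = 0.05529 m

S_s ≈ 55.3 mm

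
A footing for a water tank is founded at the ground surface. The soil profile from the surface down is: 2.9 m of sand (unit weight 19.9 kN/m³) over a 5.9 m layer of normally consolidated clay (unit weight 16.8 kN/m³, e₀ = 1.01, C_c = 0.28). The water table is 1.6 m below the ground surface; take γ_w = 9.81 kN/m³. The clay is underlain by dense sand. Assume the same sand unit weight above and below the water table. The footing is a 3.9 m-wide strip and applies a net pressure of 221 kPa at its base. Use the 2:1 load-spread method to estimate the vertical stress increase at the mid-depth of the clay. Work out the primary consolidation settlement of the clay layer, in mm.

S_c ≈ 305 mm

Mid-depth of clay below the ground surface: z = 2.9 + 5.9/2 = 5.85 m.
Total vertical stress at mid-clay: σ_v = 19.9×2.9 + 16.8×2.95 = 107.27 kPa.
Pore pressure: u = 9.81×(5.85 − 1.6) = 41.693 kPa.
Initial effective stress: σ'_0 = σ_v − u = 107.27 − 41.693 = 65.577 kPa.
Stress increase at mid-clay by the 2:1 spreading method:
Δσ = qB/(B+z) = 221×3.9/(3.9+5.85) = 88.4 kPa
Final effective stress: σ'_f = σ'_0 + Δσ = 65.577 + 88.4 = 153.98 kPa.
Normally consolidated clay, so the full stress increment lies on the virgin compression line:
S_c = C_c·H/(1+e₀)·log₁₀(σ'_f/σ'_0) = 0.28×5.9/(1+1.01)×log₁₀(153.98/65.577)
    = 0.82189 × 0.37071 = 0.3047 m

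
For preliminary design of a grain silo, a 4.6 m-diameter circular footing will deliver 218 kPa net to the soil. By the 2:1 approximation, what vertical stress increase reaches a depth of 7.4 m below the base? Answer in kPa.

By the 2:1 method the load spreads at 1 horizontal : 2 vertical, so at depth z the loaded area has grown by z in each plan dimension:
Δσ ≈ qD²/(D+z)² = 218×4.6²/(4.6+7.4)² = 32.034 kPa

Δσ_z ≈ 32 kPa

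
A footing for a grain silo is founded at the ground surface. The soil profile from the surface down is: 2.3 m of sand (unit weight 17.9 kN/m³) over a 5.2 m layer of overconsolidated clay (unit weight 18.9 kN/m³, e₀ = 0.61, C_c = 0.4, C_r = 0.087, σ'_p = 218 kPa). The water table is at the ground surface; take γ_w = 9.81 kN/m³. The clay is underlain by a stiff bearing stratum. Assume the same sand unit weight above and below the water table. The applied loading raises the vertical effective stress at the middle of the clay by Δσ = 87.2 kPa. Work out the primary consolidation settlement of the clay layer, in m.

Mid-depth of clay below the ground surface: z = 2.3 + 5.2/2 = 4.9 m.
Total vertical stress at mid-clay: σ_v = 17.9×2.3 + 18.9×2.6 = 90.31 kPa.
Pore pressure: u = 9.81×(4.9 − 0) = 48.069 kPa.
Initial effective stress: σ'_0 = σ_v − u = 90.31 − 48.069 = 42.241 kPa.
Final effective stress: σ'_f = 42.241 + 87.2 = 129.44 kPa.
σ'_f = 129.44 ≤ σ'_p = 218 kPa, so the clay remains overconsolidated and only the recompression index applies:
S_c = C_r·H/(1+e₀)·log₁₀(σ'_f/σ'_0) = 0.087×5.2/1.61×log₁₀(129.44/42.241)
    = 0.28099 × 0.48633 = 0.1367 m

S_c ≈ 0.137 m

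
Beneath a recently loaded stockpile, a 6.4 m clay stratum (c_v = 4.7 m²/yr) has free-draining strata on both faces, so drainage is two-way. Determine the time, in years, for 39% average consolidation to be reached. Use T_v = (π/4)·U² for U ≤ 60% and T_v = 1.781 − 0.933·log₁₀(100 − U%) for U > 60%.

Drainage path length: H_d = H/2 = 3.2 m (double drainage).
U ≤ 60%: T_v = (π/4)·U² = (π/4)×0.39² = 0.11946.
t = T_v·H_d²/c_v = 0.11946×3.2²/4.7 = 0.2603 years.

t ≈ 0.26 years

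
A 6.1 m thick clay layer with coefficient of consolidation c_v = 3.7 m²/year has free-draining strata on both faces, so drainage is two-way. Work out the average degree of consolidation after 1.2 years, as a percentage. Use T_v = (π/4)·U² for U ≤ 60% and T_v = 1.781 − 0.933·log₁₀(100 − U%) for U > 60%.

U ≈ 75 %

Drainage path length: H_d = H/2 = 3.05 m (double drainage).
T_v = c_v·t/H_d² = 3.7×1.2/3.05² = 0.47729.
T_v = 0.47729 corresponds to the U > 60% branch:
U = 1 − 10^((1.781 − T_v)/0.933)/100 = 0.7504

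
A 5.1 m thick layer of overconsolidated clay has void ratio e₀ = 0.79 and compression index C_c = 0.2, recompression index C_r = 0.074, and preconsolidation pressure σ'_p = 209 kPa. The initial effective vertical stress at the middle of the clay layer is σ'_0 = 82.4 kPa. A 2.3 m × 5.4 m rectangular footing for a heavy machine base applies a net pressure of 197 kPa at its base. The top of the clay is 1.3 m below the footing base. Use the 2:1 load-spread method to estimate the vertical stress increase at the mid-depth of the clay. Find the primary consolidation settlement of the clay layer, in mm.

S_c ≈ 38.5 mm

Mid-depth of clay below the footing base: z = 1.3 + 5.1/2 = 3.85 m.
Stress increase at mid-clay by the 2:1 spreading method:
Δσ = qBL/((B+z)(L+z)) = 197×2.3×5.4/((2.3+3.85)(5.4+3.85)) = 43.01 kPa
Final effective stress: σ'_f = 82.4 + 43.01 = 125.41 kPa.
σ'_f = 125.41 ≤ σ'_p = 209 kPa, so the clay remains overconsolidated and only the recompression index applies:
S_c = C_r·H/(1+e₀)·log₁₀(σ'_f/σ'_0) = 0.074×5.1/1.79×log₁₀(125.41/82.4)
    = 0.21084 × 0.1824 = 0.03846 m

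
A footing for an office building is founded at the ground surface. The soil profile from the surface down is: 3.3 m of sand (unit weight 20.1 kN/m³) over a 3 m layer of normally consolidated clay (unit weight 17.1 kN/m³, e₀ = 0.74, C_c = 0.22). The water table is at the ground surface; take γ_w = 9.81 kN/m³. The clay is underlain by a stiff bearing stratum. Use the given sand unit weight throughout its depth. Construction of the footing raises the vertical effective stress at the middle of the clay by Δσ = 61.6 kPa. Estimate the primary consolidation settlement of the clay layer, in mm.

Mid-depth of clay below the ground surface: z = 3.3 + 3/2 = 4.8 m.
Total vertical stress at mid-clay: σ_v = 20.1×3.3 + 17.1×1.5 = 91.98 kPa.
Pore pressure: u = 9.81×(4.8 − 0) = 47.088 kPa.
Initial effective stress: σ'_0 = σ_v − u = 91.98 − 47.088 = 44.892 kPa.
Final effective stress: σ'_f = σ'_0 + Δσ = 44.892 + 61.6 = 106.49 kPa.
Normally consolidated clay, so the full stress increment lies on the virgin compression line:
S_c = C_c·H/(1+e₀)·log₁₀(σ'_f/σ'_0) = 0.22×3/(1+0.74)×log₁₀(106.49/44.892)
    = 0.37931 × 0.37514 = 0.1423 m

S_c ≈ 142 mm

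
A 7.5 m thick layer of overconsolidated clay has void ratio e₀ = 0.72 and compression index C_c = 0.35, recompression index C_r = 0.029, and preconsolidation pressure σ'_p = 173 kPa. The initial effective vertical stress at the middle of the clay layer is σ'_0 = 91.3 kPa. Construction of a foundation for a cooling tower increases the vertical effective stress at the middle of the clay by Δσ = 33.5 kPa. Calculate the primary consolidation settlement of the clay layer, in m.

S_c ≈ 0.0172 m

Final effective stress: σ'_f = 91.3 + 33.5 = 124.8 kPa.
σ'_f = 124.8 ≤ σ'_p = 173 kPa, so the clay remains overconsolidated and only the recompression index applies:
S_c = C_r·H/(1+e₀)·log₁₀(σ'_f/σ'_0) = 0.029×7.5/1.72×log₁₀(124.8/91.3)
    = 0.12645 × 0.13574 = 0.01716 m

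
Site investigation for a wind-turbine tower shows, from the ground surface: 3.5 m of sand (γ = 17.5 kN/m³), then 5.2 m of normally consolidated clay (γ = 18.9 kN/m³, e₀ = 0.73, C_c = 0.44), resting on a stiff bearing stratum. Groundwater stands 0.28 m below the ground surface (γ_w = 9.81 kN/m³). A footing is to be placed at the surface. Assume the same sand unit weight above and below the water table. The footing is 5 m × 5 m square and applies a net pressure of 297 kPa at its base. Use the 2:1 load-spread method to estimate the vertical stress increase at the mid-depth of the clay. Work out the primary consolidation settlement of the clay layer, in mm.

S_c ≈ 434 mm

Mid-depth of clay below the ground surface: z = 3.5 + 5.2/2 = 6.1 m.
Total vertical stress at mid-clay: σ_v = 17.5×3.5 + 18.9×2.6 = 110.39 kPa.
Pore pressure: u = 9.81×(6.1 − 0.28) = 57.094 kPa.
Initial effective stress: σ'_0 = σ_v − u = 110.39 − 57.094 = 53.296 kPa.
Stress increase at mid-clay by the 2:1 spreading method:
Δσ = qBL/((B+z)(L+z)) = 297×5×5/((5+6.1)(5+6.1)) = 60.263 kPa
Final effective stress: σ'_f = σ'_0 + Δσ = 53.296 + 60.263 = 113.56 kPa.
Normally consolidated clay, so the full stress increment lies on the virgin compression line:
S_c = C_c·H/(1+e₀)·log₁₀(σ'_f/σ'_0) = 0.44×5.2/(1+0.73)×log₁₀(113.56/53.296)
    = 1.3225 × 0.32853 = 0.4345 m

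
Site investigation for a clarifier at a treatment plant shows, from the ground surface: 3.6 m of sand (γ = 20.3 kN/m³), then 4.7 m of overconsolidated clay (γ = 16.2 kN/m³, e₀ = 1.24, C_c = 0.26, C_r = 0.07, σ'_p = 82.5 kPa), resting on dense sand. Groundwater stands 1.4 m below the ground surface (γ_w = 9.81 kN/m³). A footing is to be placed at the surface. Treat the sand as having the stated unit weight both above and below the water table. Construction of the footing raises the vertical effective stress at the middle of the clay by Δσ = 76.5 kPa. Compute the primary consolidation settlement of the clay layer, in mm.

S_c ≈ 144 mm

Mid-depth of clay below the ground surface: z = 3.6 + 4.7/2 = 5.95 m.
Total vertical stress at mid-clay: σ_v = 20.3×3.6 + 16.2×2.35 = 111.15 kPa.
Pore pressure: u = 9.81×(5.95 − 1.4) = 44.636 kPa.
Initial effective stress: σ'_0 = σ_v − u = 111.15 − 44.636 = 66.514 kPa.
Final effective stress: σ'_f = 66.514 + 76.5 = 143.01 kPa.
σ'_f = 143.01 > σ'_p = 82.5 kPa, so the stress path crosses the preconsolidation pressure — recompression up to σ'_p, then virgin compression beyond:
S_c = H/(1+e₀)·[C_r·log₁₀(σ'_p/σ'_0) + C_c·log₁₀(σ'_f/σ'_p)]
    = 4.7/2.24 × [0.07×log₁₀(82.5/66.514) + 0.26×log₁₀(143.01/82.5)]
    = 2.0982 × [0.0065479 + 0.062117] = 0.1441 m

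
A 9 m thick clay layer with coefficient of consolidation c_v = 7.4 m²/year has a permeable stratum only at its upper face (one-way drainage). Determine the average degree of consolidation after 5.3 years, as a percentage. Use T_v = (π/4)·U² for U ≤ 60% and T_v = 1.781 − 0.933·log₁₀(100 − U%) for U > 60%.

Drainage path length: H_d = H = 9 m (single drainage).
T_v = c_v·t/H_d² = 7.4×5.3/9² = 0.4842.
T_v = 0.4842 corresponds to the U > 60% branch:
U = 1 − 10^((1.781 − T_v)/0.933)/100 = 0.7546

U ≈ 75.5 %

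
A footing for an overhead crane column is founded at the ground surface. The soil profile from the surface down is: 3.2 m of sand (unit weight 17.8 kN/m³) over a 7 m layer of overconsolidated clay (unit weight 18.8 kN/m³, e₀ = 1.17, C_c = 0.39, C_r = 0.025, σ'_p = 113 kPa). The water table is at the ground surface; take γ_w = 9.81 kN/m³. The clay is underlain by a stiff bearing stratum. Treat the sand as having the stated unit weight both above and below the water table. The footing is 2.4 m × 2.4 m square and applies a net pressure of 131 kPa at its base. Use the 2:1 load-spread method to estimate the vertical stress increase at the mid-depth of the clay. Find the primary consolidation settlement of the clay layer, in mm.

S_c ≈ 5.19 mm

Mid-depth of clay below the ground surface: z = 3.2 + 7/2 = 6.7 m.
Total vertical stress at mid-clay: σ_v = 17.8×3.2 + 18.8×3.5 = 122.76 kPa.
Pore pressure: u = 9.81×(6.7 − 0) = 65.727 kPa.
Initial effective stress: σ'_0 = σ_v − u = 122.76 − 65.727 = 57.033 kPa.
Stress increase at mid-clay by the 2:1 spreading method:
Δσ = qBL/((B+z)(L+z)) = 131×2.4×2.4/((2.4+6.7)(2.4+6.7)) = 9.1119 kPa
Final effective stress: σ'_f = 57.033 + 9.1119 = 66.145 kPa.
σ'_f = 66.145 ≤ σ'_p = 113 kPa, so the clay remains overconsolidated and only the recompression index applies:
S_c = C_r·H/(1+e₀)·log₁₀(σ'_f/σ'_0) = 0.025×7/2.17×log₁₀(66.145/57.033)
    = 0.080645 × 0.064371 = 0.005191 m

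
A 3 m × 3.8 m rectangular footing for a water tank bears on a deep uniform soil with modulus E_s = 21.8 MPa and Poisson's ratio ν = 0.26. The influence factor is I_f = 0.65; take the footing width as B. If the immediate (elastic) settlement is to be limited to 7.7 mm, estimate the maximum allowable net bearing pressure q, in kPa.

q ≈ 92.3 kPa

E_s = 21.8 MPa = 21800 kPa.
S_e = q·B·(1−ν²)/E_s · I_f  ⇒  q = S_e·E_s / (B·(1−ν²)·I_f).
q = 0.0077 × 21800 / (3 × 0.9324 × 0.65) = 92.32 kPa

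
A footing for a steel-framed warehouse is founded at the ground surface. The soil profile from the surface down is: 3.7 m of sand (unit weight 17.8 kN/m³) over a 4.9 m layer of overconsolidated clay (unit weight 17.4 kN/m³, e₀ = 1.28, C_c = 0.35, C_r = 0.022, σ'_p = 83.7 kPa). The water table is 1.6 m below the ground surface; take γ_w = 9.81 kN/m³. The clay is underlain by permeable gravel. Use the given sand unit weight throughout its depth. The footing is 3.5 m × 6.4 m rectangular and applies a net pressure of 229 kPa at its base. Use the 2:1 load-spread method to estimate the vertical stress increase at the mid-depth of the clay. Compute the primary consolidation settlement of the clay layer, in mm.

Mid-depth of clay below the ground surface: z = 3.7 + 4.9/2 = 6.15 m.
Total vertical stress at mid-clay: σ_v = 17.8×3.7 + 17.4×2.45 = 108.49 kPa.
Pore pressure: u = 9.81×(6.15 − 1.6) = 44.636 kPa.
Initial effective stress: σ'_0 = σ_v − u = 108.49 − 44.636 = 63.854 kPa.
Stress increase at mid-clay by the 2:1 spreading method:
Δσ = qBL/((B+z)(L+z)) = 229×3.5×6.4/((3.5+6.15)(6.4+6.15)) = 42.356 kPa
Final effective stress: σ'_f = 63.854 + 42.356 = 106.21 kPa.
σ'_f = 106.21 > σ'_p = 83.7 kPa, so the stress path crosses the preconsolidation pressure — recompression up to σ'_p, then virgin compression beyond:
S_c = H/(1+e₀)·[C_r·log₁₀(σ'_p/σ'_0) + C_c·log₁₀(σ'_f/σ'_p)]
    = 4.9/2.28 × [0.022×log₁₀(83.7/63.854) + 0.35×log₁₀(106.21/83.7)]
    = 2.1491 × [0.0025858 + 0.036204] = 0.08336 m

S_c ≈ 83.4 mm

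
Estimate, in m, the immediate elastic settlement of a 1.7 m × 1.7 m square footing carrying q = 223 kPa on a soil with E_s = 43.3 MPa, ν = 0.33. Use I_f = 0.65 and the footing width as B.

Immediate (elastic) settlement: S_e = q·B·(1−ν²)/E_s · I_f.
E_s = 43.3 MPa = 43300 kPa.
S_e = 223 × 1.7 × (1 − 0.33²) / 43300 × 0.65
    = 223 × 1.7 × 0.8911 / 43300 × 0.65
    = 0.005071 m

S_e ≈ 0.00507 m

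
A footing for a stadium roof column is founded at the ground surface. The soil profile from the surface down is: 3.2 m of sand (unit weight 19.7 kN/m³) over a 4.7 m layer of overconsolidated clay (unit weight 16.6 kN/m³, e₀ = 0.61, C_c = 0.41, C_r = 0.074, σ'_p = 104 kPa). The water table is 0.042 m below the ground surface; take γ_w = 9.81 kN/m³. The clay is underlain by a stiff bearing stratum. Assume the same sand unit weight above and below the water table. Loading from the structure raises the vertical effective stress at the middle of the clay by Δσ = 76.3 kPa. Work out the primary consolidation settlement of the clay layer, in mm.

S_c ≈ 165 mm

Mid-depth of clay below the ground surface: z = 3.2 + 4.7/2 = 5.55 m.
Total vertical stress at mid-clay: σ_v = 19.7×3.2 + 16.6×2.35 = 102.05 kPa.
Pore pressure: u = 9.81×(5.55 − 0.042) = 54.033 kPa.
Initial effective stress: σ'_0 = σ_v − u = 102.05 − 54.033 = 48.017 kPa.
Final effective stress: σ'_f = 48.017 + 76.3 = 124.32 kPa.
σ'_f = 124.32 > σ'_p = 104 kPa, so the stress path crosses the preconsolidation pressure — recompression up to σ'_p, then virgin compression beyond:
S_c = H/(1+e₀)·[C_r·log₁₀(σ'_p/σ'_0) + C_c·log₁₀(σ'_f/σ'_p)]
    = 4.7/1.61 × [0.074×log₁₀(104/48.017) + 0.41×log₁₀(124.32/104)]
    = 2.9193 × [0.024837 + 0.031778] = 0.1653 m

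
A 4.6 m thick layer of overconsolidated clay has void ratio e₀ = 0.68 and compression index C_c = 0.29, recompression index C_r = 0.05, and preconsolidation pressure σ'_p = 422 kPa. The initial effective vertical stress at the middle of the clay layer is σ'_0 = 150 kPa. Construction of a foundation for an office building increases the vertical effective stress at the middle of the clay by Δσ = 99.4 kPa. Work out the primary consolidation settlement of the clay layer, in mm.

S_c ≈ 30.2 mm

Final effective stress: σ'_f = 150 + 99.4 = 249.4 kPa.
σ'_f = 249.4 ≤ σ'_p = 422 kPa, so the clay remains overconsolidated and only the recompression index applies:
S_c = C_r·H/(1+e₀)·log₁₀(σ'_f/σ'_0) = 0.05×4.6/1.68×log₁₀(249.4/150)
    = 0.13691 × 0.22081 = 0.03023 m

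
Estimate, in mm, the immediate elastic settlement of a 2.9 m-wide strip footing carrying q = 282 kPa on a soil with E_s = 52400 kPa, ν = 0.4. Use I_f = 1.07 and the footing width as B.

Immediate (elastic) settlement: S_e = q·B·(1−ν²)/E_s · I_f.
S_e = 282 × 2.9 × (1 − 0.4²) / 52400 × 1.07
    = 282 × 2.9 × 0.84 / 52400 × 1.07
    = 0.01403 m = 14.03 mm

S_e ≈ 14 mm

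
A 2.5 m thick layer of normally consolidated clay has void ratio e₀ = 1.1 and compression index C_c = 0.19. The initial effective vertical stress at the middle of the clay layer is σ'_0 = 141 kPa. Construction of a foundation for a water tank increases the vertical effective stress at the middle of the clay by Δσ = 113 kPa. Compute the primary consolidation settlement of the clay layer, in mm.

S_c ≈ 57.8 mm

Final effective stress: σ'_f = σ'_0 + Δσ = 141 + 113 = 254 kPa.
Normally consolidated clay, so the full stress increment lies on the virgin compression line:
S_c = C_c·H/(1+e₀)·log₁₀(σ'_f/σ'_0) = 0.19×2.5/(1+1.1)×log₁₀(254/141)
    = 0.22619 × 0.25561 = 0.05782 m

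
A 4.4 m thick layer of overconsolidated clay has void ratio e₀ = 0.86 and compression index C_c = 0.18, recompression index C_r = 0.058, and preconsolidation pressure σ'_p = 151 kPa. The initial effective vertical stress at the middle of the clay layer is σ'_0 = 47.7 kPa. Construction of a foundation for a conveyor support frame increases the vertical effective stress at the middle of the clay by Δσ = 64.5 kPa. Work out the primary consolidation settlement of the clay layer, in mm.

S_c ≈ 51 mm

Final effective stress: σ'_f = 47.7 + 64.5 = 112.2 kPa.
σ'_f = 112.2 ≤ σ'_p = 151 kPa, so the clay remains overconsolidated and only the recompression index applies:
S_c = C_r·H/(1+e₀)·log₁₀(σ'_f/σ'_0) = 0.058×4.4/1.86×log₁₀(112.2/47.7)
    = 0.1372 × 0.37147 = 0.05097 m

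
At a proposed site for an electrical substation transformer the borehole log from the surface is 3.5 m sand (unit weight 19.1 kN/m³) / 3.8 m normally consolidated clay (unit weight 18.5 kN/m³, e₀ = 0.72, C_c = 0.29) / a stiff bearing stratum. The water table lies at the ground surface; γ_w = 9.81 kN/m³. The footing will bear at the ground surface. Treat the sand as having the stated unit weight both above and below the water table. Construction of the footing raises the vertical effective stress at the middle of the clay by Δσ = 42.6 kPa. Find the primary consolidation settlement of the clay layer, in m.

Mid-depth of clay below the ground surface: z = 3.5 + 3.8/2 = 5.4 m.
Total vertical stress at mid-clay: σ_v = 19.1×3.5 + 18.5×1.9 = 102 kPa.
Pore pressure: u = 9.81×(5.4 − 0) = 52.974 kPa.
Initial effective stress: σ'_0 = σ_v − u = 102 − 52.974 = 49.026 kPa.
Final effective stress: σ'_f = σ'_0 + Δσ = 49.026 + 42.6 = 91.626 kPa.
Normally consolidated clay, so the full stress increment lies on the virgin compression line:
S_c = C_c·H/(1+e₀)·log₁₀(σ'_f/σ'_0) = 0.29×3.8/(1+0.72)×log₁₀(91.626/49.026)
    = 0.6407 × 0.27159 = 0.174 m

S_c ≈ 0.174 m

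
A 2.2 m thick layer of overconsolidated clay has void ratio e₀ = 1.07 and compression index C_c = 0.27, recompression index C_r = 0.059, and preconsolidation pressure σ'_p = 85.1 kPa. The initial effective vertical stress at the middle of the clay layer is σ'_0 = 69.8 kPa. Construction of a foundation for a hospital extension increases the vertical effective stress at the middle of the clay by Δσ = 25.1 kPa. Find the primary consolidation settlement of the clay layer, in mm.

Final effective stress: σ'_f = 69.8 + 25.1 = 94.9 kPa.
σ'_f = 94.9 > σ'_p = 85.1 kPa, so the stress path crosses the preconsolidation pressure — recompression up to σ'_p, then virgin compression beyond:
S_c = H/(1+e₀)·[C_r·log₁₀(σ'_p/σ'_0) + C_c·log₁₀(σ'_f/σ'_p)]
    = 2.2/2.07 × [0.059×log₁₀(85.1/69.8) + 0.27×log₁₀(94.9/85.1)]
    = 1.0628 × [0.0050784 + 0.012781] = 0.01898 m

S_c ≈ 19 mm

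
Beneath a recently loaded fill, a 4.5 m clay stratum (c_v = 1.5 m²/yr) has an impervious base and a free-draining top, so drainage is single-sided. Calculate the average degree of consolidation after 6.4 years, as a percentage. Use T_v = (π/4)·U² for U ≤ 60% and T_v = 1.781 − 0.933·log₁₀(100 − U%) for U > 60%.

Drainage path length: H_d = H = 4.5 m (single drainage).
T_v = c_v·t/H_d² = 1.5×6.4/4.5² = 0.47407.
T_v = 0.47407 corresponds to the U > 60% branch:
U = 1 − 10^((1.781 − T_v)/0.933)/100 = 0.7484

U ≈ 74.8 %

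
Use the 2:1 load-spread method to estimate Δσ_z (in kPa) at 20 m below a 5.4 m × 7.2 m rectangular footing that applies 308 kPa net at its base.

Δσ_z ≈ 17.3 kPa

By the 2:1 method the load spreads at 1 horizontal : 2 vertical, so at depth z the loaded area has grown by z in each plan dimension:
Δσ = qBL/((B+z)(L+z)) = 308×5.4×7.2/((5.4+20)(7.2+20)) = 17.333 kPa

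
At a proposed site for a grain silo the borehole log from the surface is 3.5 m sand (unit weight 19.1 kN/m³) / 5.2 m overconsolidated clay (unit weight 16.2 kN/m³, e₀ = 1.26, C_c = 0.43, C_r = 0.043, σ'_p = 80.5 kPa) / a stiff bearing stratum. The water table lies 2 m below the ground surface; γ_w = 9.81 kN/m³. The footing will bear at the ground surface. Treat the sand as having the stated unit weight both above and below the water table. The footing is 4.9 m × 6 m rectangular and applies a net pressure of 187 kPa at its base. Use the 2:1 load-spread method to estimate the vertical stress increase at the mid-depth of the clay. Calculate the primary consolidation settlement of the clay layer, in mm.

Mid-depth of clay below the ground surface: z = 3.5 + 5.2/2 = 6.1 m.
Total vertical stress at mid-clay: σ_v = 19.1×3.5 + 16.2×2.6 = 108.97 kPa.
Pore pressure: u = 9.81×(6.1 − 2) = 40.221 kPa.
Initial effective stress: σ'_0 = σ_v − u = 108.97 − 40.221 = 68.749 kPa.
Stress increase at mid-clay by the 2:1 spreading method:
Δσ = qBL/((B+z)(L+z)) = 187×4.9×6/((4.9+6.1)(6+6.1)) = 41.306 kPa
Final effective stress: σ'_f = 68.749 + 41.306 = 110.05 kPa.
σ'_f = 110.05 > σ'_p = 80.5 kPa, so the stress path crosses the preconsolidation pressure — recompression up to σ'_p, then virgin compression beyond:
S_c = H/(1+e₀)·[C_r·log₁₀(σ'_p/σ'_0) + C_c·log₁₀(σ'_f/σ'_p)]
    = 5.2/2.26 × [0.043×log₁₀(80.5/68.749) + 0.43×log₁₀(110.05/80.5)]
    = 2.3009 × [0.0029468 + 0.058391] = 0.1411 m

S_c ≈ 141 mm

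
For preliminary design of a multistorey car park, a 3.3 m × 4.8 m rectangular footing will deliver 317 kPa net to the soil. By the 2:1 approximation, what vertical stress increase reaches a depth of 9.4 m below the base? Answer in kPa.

By the 2:1 method the load spreads at 1 horizontal : 2 vertical, so at depth z the loaded area has grown by z in each plan dimension:
Δσ = qBL/((B+z)(L+z)) = 317×3.3×4.8/((3.3+9.4)(4.8+9.4)) = 27.843 kPa

Δσ_z ≈ 27.8 kPa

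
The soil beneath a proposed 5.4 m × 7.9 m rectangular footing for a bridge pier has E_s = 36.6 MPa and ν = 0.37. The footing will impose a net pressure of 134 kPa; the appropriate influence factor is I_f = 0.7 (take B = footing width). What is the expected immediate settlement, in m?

S_e ≈ 0.0119 m

Immediate (elastic) settlement: S_e = q·B·(1−ν²)/E_s · I_f.
E_s = 36.6 MPa = 36600 kPa.
S_e = 134 × 5.4 × (1 − 0.37²) / 36600 × 0.7
    = 134 × 5.4 × 0.8631 / 36600 × 0.7
    = 0.01194 m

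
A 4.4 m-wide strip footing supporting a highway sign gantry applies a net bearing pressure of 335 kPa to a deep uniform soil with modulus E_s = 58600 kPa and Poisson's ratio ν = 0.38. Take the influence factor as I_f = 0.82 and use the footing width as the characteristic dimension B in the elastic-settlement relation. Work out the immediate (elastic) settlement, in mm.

S_e ≈ 17.6 mm

Immediate (elastic) settlement: S_e = q·B·(1−ν²)/E_s · I_f.
S_e = 335 × 4.4 × (1 − 0.38²) / 58600 × 0.82
    = 335 × 4.4 × 0.8556 / 58600 × 0.82
    = 0.01765 m = 17.65 mm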